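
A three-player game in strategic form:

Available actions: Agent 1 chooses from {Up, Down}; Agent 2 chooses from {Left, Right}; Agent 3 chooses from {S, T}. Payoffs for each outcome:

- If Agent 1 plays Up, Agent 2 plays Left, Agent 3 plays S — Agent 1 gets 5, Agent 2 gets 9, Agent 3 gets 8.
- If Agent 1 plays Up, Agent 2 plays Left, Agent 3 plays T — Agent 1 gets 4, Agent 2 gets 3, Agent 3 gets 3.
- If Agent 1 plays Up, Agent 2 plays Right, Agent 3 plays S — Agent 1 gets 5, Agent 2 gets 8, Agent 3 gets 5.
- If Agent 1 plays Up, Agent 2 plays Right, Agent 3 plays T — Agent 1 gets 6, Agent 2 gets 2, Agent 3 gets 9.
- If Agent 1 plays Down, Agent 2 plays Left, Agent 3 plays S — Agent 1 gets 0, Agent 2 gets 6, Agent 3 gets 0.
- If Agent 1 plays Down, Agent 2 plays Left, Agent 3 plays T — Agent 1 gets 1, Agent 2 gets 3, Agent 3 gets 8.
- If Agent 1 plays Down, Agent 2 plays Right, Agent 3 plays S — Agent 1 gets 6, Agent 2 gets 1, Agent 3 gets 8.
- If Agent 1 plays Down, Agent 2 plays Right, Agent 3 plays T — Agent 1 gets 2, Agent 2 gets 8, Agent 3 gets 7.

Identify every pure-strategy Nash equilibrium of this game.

The unique pure-strategy Nash equilibrium is (Up, Left, S).

(Up, Left, S): Agent 1 gets 5, best alternative 0; Agent 2 gets 9, best alternative 8; Agent 3 gets 8, best alternative 3. No profitable deviation — NE.
(Up, Left, T): Agent 3 can switch to S (3 → 8). Not NE.
(Up, Right, S): Agent 1 can switch to Down (5 → 6). Not NE.
(Up, Right, T): Agent 2 can switch to Left (2 → 3). Not NE.
(Down, Left, S): Agent 1 can switch to Up (0 → 5). Not NE.
(Down, Left, T): Agent 1 can switch to Up (1 → 4). Not NE.
(Down, Right, S): Agent 2 can switch to Left (1 → 6). Not NE.
(Down, Right, T): Agent 1 can switch to Up (2 → 6). Not NE.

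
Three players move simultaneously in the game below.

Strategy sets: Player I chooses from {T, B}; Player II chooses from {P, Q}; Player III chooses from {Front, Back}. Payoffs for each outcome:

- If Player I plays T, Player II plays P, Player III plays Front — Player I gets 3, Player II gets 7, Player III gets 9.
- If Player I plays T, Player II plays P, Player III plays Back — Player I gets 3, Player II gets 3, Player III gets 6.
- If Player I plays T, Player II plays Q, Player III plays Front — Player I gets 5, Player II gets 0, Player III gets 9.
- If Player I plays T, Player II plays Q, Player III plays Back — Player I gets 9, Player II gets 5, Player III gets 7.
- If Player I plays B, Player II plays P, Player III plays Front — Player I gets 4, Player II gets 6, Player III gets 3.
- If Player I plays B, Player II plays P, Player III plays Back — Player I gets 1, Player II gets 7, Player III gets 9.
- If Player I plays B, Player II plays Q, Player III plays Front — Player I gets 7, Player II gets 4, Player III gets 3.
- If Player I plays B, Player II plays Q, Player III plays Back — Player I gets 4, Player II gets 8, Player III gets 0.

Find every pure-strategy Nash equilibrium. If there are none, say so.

No pure-strategy Nash equilibrium.

Player I against (P, Front): payoffs 3, 4 → best response B.
Player I against (P, Back): payoffs 3, 1 → best response T.
Player I against (Q, Front): payoffs 5, 7 → best response B.
Player I against (Q, Back): payoffs 9, 4 → best response T.
Player II against (T, Front): payoffs 7, 0 → best response P.
Player II against (T, Back): payoffs 3, 5 → best response Q.
Player II against (B, Front): payoffs 6, 4 → best response P.
Player II against (B, Back): payoffs 7, 8 → best response Q.
Player III against (T, P): payoffs 9, 6 → best response Front.
Player III against (T, Q): payoffs 9, 7 → best response Front.
Player III against (B, P): payoffs 3, 9 → best response Back.
Player III against (B, Q): payoffs 3, 0 → best response Front.
No profile is a mutual best response for all players.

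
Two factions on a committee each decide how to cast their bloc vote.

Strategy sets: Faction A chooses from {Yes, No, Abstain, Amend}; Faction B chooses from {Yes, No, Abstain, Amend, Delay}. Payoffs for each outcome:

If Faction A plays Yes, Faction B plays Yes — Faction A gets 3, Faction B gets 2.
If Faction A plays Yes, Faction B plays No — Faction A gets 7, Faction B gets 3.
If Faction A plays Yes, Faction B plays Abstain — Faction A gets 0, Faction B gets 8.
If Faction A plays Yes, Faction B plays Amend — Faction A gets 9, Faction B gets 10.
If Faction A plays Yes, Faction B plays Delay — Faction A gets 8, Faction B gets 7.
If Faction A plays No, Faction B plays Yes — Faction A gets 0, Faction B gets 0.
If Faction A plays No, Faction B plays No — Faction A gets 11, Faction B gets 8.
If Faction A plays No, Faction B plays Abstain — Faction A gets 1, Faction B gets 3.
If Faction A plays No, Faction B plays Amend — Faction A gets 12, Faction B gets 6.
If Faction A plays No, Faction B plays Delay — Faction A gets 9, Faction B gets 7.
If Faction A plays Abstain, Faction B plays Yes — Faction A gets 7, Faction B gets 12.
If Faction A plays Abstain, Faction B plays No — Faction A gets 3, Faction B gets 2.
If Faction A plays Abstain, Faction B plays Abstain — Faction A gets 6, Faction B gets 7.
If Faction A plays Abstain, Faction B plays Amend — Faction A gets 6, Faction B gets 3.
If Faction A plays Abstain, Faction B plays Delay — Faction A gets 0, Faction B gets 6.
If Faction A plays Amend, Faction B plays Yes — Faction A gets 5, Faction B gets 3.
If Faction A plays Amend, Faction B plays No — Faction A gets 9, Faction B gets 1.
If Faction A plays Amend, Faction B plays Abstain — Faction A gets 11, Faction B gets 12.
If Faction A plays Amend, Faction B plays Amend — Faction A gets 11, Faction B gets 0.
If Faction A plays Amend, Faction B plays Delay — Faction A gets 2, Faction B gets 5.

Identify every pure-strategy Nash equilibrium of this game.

(No, No), (Abstain, Yes), (Amend, Abstain)

Faction A against Yes: payoffs 3, 0, 7, 5 → best response Abstain.
Faction A against No: payoffs 7, 11, 3, 9 → best response No.
Faction A against Abstain: payoffs 0, 1, 6, 11 → best response Amend.
Faction A against Amend: payoffs 9, 12, 6, 11 → best response No.
Faction A against Delay: payoffs 8, 9, 0, 2 → best response No.
Faction B against Yes: payoffs 2, 3, 8, 10, 7 → best response Amend.
Faction B against No: payoffs 0, 8, 3, 6, 7 → best response No.
Faction B against Abstain: payoffs 12, 2, 7, 3, 6 → best response Yes.
Faction B against Amend: payoffs 3, 1, 12, 0, 5 → best response Abstain.
Mutual best responses: (No, No); (Abstain, Yes); (Amend, Abstain).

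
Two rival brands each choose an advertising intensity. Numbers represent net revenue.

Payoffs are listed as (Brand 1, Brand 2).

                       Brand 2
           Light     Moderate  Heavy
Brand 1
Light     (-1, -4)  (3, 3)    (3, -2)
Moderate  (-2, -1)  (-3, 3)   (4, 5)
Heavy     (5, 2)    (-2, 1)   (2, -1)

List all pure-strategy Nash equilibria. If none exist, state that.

The pure Nash equilibria are (Light, Moderate) and (Moderate, Heavy) and (Heavy, Light).

(Light, Light): Brand 1 can switch to Heavy (-1 → 5). Not NE.
(Light, Moderate): Brand 1 gets 3, best alternative -2; Brand 2 gets 3, best alternative -2. No profitable deviation — NE.
(Light, Heavy): Brand 1 can switch to Moderate (3 → 4). Not NE.
(Moderate, Light): Brand 1 can switch to Light (-2 → -1). Not NE.
(Moderate, Moderate): Brand 1 can switch to Light (-3 → 3). Not NE.
(Moderate, Heavy): Brand 1 gets 4, best alternative 3; Brand 2 gets 5, best alternative 3. No profitable deviation — NE.
(Heavy, Light): Brand 1 gets 5, best alternative -1; Brand 2 gets 2, best alternative 1. No profitable deviation — NE.
(Heavy, Moderate): Brand 1 can switch to Light (-2 → 3). Not NE.
(Heavy, Heavy): Brand 1 can switch to Light (2 → 3). Not NE.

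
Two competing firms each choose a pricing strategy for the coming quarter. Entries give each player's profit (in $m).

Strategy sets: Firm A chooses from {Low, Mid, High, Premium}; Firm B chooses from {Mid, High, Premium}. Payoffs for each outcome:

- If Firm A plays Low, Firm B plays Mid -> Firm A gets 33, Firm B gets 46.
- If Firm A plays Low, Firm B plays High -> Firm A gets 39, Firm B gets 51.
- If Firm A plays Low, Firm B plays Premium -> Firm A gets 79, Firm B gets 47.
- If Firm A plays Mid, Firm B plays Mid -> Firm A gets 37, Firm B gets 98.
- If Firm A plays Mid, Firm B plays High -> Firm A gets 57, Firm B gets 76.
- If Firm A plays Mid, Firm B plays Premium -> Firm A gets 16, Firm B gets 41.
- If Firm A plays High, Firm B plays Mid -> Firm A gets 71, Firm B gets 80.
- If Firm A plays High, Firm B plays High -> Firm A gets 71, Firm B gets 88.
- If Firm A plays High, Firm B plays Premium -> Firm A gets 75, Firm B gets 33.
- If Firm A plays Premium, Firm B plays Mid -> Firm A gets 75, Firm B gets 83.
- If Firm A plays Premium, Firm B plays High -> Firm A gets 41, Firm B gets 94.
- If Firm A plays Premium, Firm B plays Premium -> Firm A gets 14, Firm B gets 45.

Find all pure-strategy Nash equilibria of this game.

The unique pure-strategy Nash equilibrium is (High, High).

Firm A against Mid: payoffs 33, 37, 71, 75 → best response Premium.
Firm A against High: payoffs 39, 57, 71, 41 → best response High.
Firm A against Premium: payoffs 79, 16, 75, 14 → best response Low.
Firm B against Low: payoffs 46, 51, 47 → best response High.
Firm B against Mid: payoffs 98, 76, 41 → best response Mid.
Firm B against High: payoffs 80, 88, 33 → best response High.
Firm B against Premium: payoffs 83, 94, 45 → best response High.
Mutual best responses: (High, High).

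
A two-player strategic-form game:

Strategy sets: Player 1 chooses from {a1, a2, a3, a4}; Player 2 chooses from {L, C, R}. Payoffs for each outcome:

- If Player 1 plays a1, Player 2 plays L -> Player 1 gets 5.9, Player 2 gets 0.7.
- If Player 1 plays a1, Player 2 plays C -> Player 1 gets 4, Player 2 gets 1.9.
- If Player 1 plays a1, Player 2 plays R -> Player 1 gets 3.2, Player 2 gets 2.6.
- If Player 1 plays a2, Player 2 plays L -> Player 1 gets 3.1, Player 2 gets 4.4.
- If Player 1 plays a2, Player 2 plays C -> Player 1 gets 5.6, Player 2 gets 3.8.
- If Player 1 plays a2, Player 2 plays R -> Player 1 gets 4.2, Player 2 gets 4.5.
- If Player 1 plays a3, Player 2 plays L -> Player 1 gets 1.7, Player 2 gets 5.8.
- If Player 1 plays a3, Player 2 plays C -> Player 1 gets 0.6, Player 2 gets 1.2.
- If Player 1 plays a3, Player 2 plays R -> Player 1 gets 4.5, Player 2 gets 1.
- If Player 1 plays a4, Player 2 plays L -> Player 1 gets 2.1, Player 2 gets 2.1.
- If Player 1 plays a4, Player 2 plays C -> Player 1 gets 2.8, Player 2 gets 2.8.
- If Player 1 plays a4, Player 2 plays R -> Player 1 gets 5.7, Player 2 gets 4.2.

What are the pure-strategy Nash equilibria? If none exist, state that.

Player 1 against L: payoffs 5.9, 3.1, 1.7, 2.1 → best response a1.
Player 1 against C: payoffs 4, 5.6, 0.6, 2.8 → best response a2.
Player 1 against R: payoffs 3.2, 4.2, 4.5, 5.7 → best response a4.
Player 2 against a1: payoffs 0.7, 1.9, 2.6 → best response R.
Player 2 against a2: payoffs 4.4, 3.8, 4.5 → best response R.
Player 2 against a3: payoffs 5.8, 1.2, 1 → best response L.
Player 2 against a4: payoffs 2.1, 2.8, 4.2 → best response R.
Mutual best responses: (a4, R).

Pure NE: (a4, R)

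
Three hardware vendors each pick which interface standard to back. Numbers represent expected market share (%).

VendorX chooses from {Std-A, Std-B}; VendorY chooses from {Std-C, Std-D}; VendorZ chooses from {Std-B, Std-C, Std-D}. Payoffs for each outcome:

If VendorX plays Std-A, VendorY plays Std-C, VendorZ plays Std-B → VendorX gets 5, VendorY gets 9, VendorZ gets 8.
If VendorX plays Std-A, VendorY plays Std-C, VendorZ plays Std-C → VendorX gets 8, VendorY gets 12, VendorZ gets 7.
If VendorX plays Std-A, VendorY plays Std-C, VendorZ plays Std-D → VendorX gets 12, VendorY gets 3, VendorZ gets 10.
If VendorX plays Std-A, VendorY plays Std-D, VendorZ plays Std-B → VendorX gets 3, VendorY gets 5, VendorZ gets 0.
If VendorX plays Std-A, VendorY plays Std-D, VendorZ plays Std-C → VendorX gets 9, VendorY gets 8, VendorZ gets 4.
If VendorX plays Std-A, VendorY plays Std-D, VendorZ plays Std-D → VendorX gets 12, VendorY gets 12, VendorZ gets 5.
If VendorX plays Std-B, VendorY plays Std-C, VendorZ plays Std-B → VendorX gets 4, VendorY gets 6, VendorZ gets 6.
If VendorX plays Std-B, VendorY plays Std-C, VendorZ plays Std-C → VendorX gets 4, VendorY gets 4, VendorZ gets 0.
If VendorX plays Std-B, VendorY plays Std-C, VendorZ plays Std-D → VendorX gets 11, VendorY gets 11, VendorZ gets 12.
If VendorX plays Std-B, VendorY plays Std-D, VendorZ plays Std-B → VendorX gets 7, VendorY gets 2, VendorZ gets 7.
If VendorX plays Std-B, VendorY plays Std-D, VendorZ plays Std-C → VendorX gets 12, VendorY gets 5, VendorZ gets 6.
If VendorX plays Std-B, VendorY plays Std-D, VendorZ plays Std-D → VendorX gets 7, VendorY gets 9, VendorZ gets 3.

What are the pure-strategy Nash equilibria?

For each player, find the best response to each opponent profile; mutual best responses are the pure NE.
VendorX against (Std-C, Std-B): payoffs 5, 4 → best response Std-A.
VendorX against (Std-C, Std-C): payoffs 8, 4 → best response Std-A.
VendorX against (Std-C, Std-D): payoffs 12, 11 → best response Std-A.
VendorX against (Std-D, Std-B): payoffs 3, 7 → best response Std-B.
VendorX against (Std-D, Std-C): payoffs 9, 12 → best response Std-B.
VendorX against (Std-D, Std-D): payoffs 12, 7 → best response Std-A.
VendorY against (Std-A, Std-B): payoffs 9, 5 → best response Std-C.
VendorY against (Std-A, Std-C): payoffs 12, 8 → best response Std-C.
VendorY against (Std-A, Std-D): payoffs 3, 12 → best response Std-D.
VendorY against (Std-B, Std-B): payoffs 6, 2 → best response Std-C.
VendorY against (Std-B, Std-C): payoffs 4, 5 → best response Std-D.
VendorY against (Std-B, Std-D): payoffs 11, 9 → best response Std-C.
VendorZ against (Std-A, Std-C): payoffs 8, 7, 10 → best response Std-D.
VendorZ against (Std-A, Std-D): payoffs 0, 4, 5 → best response Std-D.
VendorZ against (Std-B, Std-C): payoffs 6, 0, 12 → best response Std-D.
VendorZ against (Std-B, Std-D): payoffs 7, 6, 3 → best response Std-B.
Mutual best responses: (Std-A, Std-D, Std-D).

Pure NE: (Std-A, Std-D, Std-D)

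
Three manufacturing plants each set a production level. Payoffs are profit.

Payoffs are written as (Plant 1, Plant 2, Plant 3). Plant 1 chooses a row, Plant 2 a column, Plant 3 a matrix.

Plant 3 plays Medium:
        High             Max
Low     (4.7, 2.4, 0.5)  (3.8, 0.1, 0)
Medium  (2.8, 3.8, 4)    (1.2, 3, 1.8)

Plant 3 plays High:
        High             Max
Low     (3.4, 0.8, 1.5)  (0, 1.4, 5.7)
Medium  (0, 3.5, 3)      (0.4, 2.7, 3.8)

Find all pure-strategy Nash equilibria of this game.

(Low, High, Medium): Plant 3 can switch to High (0.5 → 1.5). Not NE.
(Low, High, High): Plant 2 can switch to Max (0.8 → 1.4). Not NE.
(Low, Max, Medium): Plant 2 can switch to High (0.1 → 2.4). Not NE.
(Low, Max, High): Plant 1 can switch to Medium (0 → 0.4). Not NE.
(Medium, High, Medium): Plant 1 can switch to Low (2.8 → 4.7). Not NE.
(Medium, High, High): Plant 1 can switch to Low (0 → 3.4). Not NE.
(Medium, Max, Medium): Plant 1 can switch to Low (1.2 → 3.8). Not NE.
(Medium, Max, High): Plant 2 can switch to High (2.7 → 3.5). Not NE.

none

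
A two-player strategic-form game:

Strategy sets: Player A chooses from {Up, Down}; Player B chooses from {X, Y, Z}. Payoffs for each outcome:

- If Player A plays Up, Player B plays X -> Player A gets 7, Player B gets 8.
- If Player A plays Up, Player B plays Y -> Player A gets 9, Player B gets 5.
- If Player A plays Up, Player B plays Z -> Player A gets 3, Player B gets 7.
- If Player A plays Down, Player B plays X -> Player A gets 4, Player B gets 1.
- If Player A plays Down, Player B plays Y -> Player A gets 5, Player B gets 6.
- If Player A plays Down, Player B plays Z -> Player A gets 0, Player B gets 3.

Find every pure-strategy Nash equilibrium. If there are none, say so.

Player A against X: payoffs 7, 4 → best response Up.
Player A against Y: payoffs 9, 5 → best response Up.
Player A against Z: payoffs 3, 0 → best response Up.
Player B against Up: payoffs 8, 5, 7 → best response X.
Player B against Down: payoffs 1, 6, 3 → best response Y.
Mutual best responses: (Up, X).

The unique pure-strategy Nash equilibrium is (Up, X).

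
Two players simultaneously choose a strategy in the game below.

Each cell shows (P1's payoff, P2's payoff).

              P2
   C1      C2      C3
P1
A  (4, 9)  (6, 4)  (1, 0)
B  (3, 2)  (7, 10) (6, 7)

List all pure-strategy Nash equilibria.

Pure-strategy Nash equilibria: (A, C1) and (B, C2)

For each player, find the best response to each opponent profile; mutual best responses are the pure NE.
P1 against C1: payoffs 4, 3 → best response A.
P1 against C2: payoffs 6, 7 → best response B.
P1 against C3: payoffs 1, 6 → best response B.
P2 against A: payoffs 9, 4, 0 → best response C1.
P2 against B: payoffs 2, 10, 7 → best response C2.
Mutual best responses: (A, C1); (B, C2).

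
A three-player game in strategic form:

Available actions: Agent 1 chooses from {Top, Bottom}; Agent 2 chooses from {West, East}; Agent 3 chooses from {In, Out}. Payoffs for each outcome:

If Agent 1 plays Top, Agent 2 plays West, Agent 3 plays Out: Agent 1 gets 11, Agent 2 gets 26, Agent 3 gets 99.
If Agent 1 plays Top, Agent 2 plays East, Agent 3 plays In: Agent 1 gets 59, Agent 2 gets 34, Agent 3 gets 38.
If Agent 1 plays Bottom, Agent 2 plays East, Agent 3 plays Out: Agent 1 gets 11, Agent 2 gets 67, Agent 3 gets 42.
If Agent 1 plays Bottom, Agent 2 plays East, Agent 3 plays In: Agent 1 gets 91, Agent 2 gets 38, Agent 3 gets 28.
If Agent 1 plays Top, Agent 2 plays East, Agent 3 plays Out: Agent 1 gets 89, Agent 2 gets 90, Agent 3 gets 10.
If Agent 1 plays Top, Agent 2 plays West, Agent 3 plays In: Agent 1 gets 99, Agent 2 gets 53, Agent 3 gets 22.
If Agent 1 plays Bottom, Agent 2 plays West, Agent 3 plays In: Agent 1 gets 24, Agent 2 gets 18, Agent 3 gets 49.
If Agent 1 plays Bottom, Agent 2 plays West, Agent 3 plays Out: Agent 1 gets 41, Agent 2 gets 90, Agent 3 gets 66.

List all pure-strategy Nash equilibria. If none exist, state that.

(Top, West, In): Agent 3 can switch to Out (22 → 99). Not NE.
(Top, West, Out): Agent 1 can switch to Bottom (11 → 41). Not NE.
(Top, East, In): Agent 1 can switch to Bottom (59 → 91). Not NE.
(Top, East, Out): Agent 3 can switch to In (10 → 38). Not NE.
(Bottom, West, In): Agent 1 can switch to Top (24 → 99). Not NE.
(Bottom, West, Out): Agent 1 gets 41, best alternative 11; Agent 2 gets 90, best alternative 67; Agent 3 gets 66, best alternative 49. No profitable deviation — NE.
(Bottom, East, In): Agent 3 can switch to Out (28 → 42). Not NE.
(Bottom, East, Out): Agent 1 can switch to Top (11 → 89). Not NE.

Pure NE: (Bottom, West, Out)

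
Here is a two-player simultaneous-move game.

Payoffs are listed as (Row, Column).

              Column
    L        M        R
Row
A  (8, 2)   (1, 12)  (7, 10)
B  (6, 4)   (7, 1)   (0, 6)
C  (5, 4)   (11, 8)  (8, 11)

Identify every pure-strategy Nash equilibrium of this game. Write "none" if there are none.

Check each profile: it is a Nash equilibrium iff no player can strictly gain by switching unilaterally.
(A, L): Column can switch to M (2 → 12). Not NE.
(A, M): Row can switch to B (1 → 7). Not NE.
(A, R): Row can switch to C (7 → 8). Not NE.
(B, L): Row can switch to A (6 → 8). Not NE.
(B, M): Row can switch to C (7 → 11). Not NE.
(B, R): Row can switch to A (0 → 7). Not NE.
(C, L): Row can switch to A (5 → 8). Not NE.
(C, M): Column can switch to R (8 → 11). Not NE.
(C, R): Row gets 8, best alternative 7; Column gets 11, best alternative 8. No profitable deviation — NE.

Pure NE: (C, R)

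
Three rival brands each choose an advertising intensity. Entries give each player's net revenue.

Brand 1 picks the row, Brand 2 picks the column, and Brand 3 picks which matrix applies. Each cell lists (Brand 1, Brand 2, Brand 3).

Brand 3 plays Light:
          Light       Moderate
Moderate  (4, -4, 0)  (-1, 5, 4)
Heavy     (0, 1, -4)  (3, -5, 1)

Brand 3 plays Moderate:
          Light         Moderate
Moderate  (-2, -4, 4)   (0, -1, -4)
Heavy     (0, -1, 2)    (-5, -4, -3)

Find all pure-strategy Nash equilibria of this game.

(Heavy, Light, Moderate)

Brand 1 against (Light, Light): payoffs 4, 0 → best response Moderate.
Brand 1 against (Light, Moderate): payoffs -2, 0 → best response Heavy.
Brand 1 against (Moderate, Light): payoffs -1, 3 → best response Heavy.
Brand 1 against (Moderate, Moderate): payoffs 0, -5 → best response Moderate.
Brand 2 against (Moderate, Light): payoffs -4, 5 → best response Moderate.
Brand 2 against (Moderate, Moderate): payoffs -4, -1 → best response Moderate.
Brand 2 against (Heavy, Light): payoffs 1, -5 → best response Light.
Brand 2 against (Heavy, Moderate): payoffs -1, -4 → best response Light.
Brand 3 against (Moderate, Light): payoffs 0, 4 → best response Moderate.
Brand 3 against (Moderate, Moderate): payoffs 4, -4 → best response Light.
Brand 3 against (Heavy, Light): payoffs -4, 2 → best response Moderate.
Brand 3 against (Heavy, Moderate): payoffs 1, -3 → best response Light.
Mutual best responses: (Heavy, Light, Moderate).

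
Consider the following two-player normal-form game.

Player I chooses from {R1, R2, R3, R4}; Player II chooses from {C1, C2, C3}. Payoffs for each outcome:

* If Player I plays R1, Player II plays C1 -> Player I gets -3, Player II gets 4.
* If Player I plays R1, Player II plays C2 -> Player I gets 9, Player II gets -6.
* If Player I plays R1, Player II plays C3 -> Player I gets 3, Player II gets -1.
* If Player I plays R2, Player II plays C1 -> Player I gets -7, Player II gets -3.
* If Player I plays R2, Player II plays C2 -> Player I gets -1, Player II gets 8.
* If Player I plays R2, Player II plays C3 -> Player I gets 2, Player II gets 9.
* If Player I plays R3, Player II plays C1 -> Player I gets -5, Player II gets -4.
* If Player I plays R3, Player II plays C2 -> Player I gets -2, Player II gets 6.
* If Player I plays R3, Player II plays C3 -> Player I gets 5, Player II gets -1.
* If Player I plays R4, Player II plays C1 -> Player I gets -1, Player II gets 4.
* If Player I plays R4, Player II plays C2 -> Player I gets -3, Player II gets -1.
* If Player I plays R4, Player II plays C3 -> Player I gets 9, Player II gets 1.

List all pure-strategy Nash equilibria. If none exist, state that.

The unique pure-strategy Nash equilibrium is (R4, C1).

(R1, C1): Player I can switch to R4 (-3 → -1). Not NE.
(R1, C2): Player II can switch to C1 (-6 → 4). Not NE.
(R1, C3): Player I can switch to R3 (3 → 5). Not NE.
(R2, C1): Player I can switch to R1 (-7 → -3). Not NE.
(R2, C2): Player I can switch to R1 (-1 → 9). Not NE.
(R2, C3): Player I can switch to R1 (2 → 3). Not NE.
(R3, C1): Player I can switch to R1 (-5 → -3). Not NE.
(R3, C2): Player I can switch to R1 (-2 → 9). Not NE.
(R4, C1): Player I gets -1, best alternative -3; Player II gets 4, best alternative 1. No profitable deviation — NE.
(The remaining 3 profiles each have a profitable deviation by the same check.)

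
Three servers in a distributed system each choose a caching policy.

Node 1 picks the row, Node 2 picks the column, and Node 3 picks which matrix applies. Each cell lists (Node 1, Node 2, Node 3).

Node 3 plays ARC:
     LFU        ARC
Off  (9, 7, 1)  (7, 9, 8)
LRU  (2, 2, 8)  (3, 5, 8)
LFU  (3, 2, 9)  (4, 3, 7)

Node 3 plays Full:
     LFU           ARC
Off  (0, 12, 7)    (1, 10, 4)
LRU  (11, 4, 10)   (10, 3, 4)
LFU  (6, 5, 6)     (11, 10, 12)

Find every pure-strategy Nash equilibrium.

Pure-strategy Nash equilibria: (Off, ARC, ARC); (LRU, LFU, Full); (LFU, ARC, Full)

Node 1 against (LFU, ARC): payoffs 9, 2, 3 → best response Off.
Node 1 against (LFU, Full): payoffs 0, 11, 6 → best response LRU.
Node 1 against (ARC, ARC): payoffs 7, 3, 4 → best response Off.
Node 1 against (ARC, Full): payoffs 1, 10, 11 → best response LFU.
Node 2 against (Off, ARC): payoffs 7, 9 → best response ARC.
Node 2 against (Off, Full): payoffs 12, 10 → best response LFU.
Node 2 against (LRU, ARC): payoffs 2, 5 → best response ARC.
Node 2 against (LRU, Full): payoffs 4, 3 → best response LFU.
Node 2 against (LFU, ARC): payoffs 2, 3 → best response ARC.
Node 2 against (LFU, Full): payoffs 5, 10 → best response ARC.
Node 3 against (Off, LFU): payoffs 1, 7 → best response Full.
Node 3 against (Off, ARC): payoffs 8, 4 → best response ARC.
Node 3 against (LRU, LFU): payoffs 8, 10 → best response Full.
Node 3 against (LRU, ARC): payoffs 8, 4 → best response ARC.
Node 3 against (LFU, LFU): payoffs 9, 6 → best response ARC.
Node 3 against (LFU, ARC): payoffs 7, 12 → best response Full.
Mutual best responses: (Off, ARC, ARC); (LRU, LFU, Full); (LFU, ARC, Full).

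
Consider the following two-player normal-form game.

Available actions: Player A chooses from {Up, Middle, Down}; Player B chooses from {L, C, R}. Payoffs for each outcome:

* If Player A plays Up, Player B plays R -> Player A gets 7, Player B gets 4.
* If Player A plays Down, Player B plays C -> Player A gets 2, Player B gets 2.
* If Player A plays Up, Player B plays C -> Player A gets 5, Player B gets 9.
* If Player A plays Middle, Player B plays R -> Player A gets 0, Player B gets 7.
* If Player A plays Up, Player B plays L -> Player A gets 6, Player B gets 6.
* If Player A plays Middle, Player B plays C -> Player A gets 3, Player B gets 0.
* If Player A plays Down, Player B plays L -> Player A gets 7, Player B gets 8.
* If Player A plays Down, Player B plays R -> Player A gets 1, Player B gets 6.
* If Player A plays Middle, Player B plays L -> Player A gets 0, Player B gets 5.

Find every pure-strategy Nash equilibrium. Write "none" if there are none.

(Up, C), (Down, L)

(Up, L): Player A can switch to Down (6 → 7). Not NE.
(Up, C): Player A gets 5, best alternative 3; Player B gets 9, best alternative 6. No profitable deviation — NE.
(Up, R): Player B can switch to L (4 → 6). Not NE.
(Middle, L): Player A can switch to Up (0 → 6). Not NE.
(Middle, C): Player A can switch to Up (3 → 5). Not NE.
(Middle, R): Player A can switch to Up (0 → 7). Not NE.
(Down, L): Player A gets 7, best alternative 6; Player B gets 8, best alternative 6. No profitable deviation — NE.
(Down, C): Player A can switch to Up (2 → 5). Not NE.
(The remaining 1 profile has a profitable deviation by the same check.)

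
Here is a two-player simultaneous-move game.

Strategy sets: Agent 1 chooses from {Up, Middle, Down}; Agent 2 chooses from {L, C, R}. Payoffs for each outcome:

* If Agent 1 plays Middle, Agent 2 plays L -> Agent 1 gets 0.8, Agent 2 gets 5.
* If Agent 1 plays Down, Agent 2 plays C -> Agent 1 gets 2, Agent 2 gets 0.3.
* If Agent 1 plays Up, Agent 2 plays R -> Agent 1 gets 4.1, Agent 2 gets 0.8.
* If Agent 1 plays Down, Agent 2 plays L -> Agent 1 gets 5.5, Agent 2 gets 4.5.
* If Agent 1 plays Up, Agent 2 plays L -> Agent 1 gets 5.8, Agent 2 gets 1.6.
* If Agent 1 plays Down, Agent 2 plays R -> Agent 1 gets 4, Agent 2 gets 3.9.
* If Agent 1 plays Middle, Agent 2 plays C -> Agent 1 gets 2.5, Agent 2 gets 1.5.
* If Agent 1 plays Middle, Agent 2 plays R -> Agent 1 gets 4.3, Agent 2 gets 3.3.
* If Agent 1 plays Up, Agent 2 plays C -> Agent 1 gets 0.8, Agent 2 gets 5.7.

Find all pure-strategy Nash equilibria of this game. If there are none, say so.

(Up, L): Agent 2 can switch to C (1.6 → 5.7). Not NE.
(Up, C): Agent 1 can switch to Middle (0.8 → 2.5). Not NE.
(Up, R): Agent 1 can switch to Middle (4.1 → 4.3). Not NE.
(Middle, L): Agent 1 can switch to Up (0.8 → 5.8). Not NE.
(Middle, C): Agent 2 can switch to L (1.5 → 5). Not NE.
(Middle, R): Agent 2 can switch to L (3.3 → 5). Not NE.
(Down, L): Agent 1 can switch to Up (5.5 → 5.8). Not NE.
(Down, C): Agent 1 can switch to Middle (2 → 2.5). Not NE.
(Down, R): Agent 1 can switch to Up (4 → 4.1). Not NE.

none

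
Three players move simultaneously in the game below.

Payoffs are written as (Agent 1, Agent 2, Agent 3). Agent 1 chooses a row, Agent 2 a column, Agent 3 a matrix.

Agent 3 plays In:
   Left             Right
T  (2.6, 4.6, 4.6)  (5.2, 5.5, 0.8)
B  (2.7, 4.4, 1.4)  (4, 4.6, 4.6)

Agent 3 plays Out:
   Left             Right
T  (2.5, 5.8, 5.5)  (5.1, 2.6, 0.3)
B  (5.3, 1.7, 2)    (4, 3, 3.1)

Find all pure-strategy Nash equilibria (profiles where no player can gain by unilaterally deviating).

Check each profile: it is a Nash equilibrium iff no player can strictly gain by switching unilaterally.
(T, Left, In): Agent 1 can switch to B (2.6 → 2.7). Not NE.
(T, Left, Out): Agent 1 can switch to B (2.5 → 5.3). Not NE.
(T, Right, In): Agent 1 gets 5.2, best alternative 4; Agent 2 gets 5.5, best alternative 4.6; Agent 3 gets 0.8, best alternative 0.3. No profitable deviation — NE.
(T, Right, Out): Agent 2 can switch to Left (2.6 → 5.8). Not NE.
(B, Left, In): Agent 2 can switch to Right (4.4 → 4.6). Not NE.
(B, Left, Out): Agent 2 can switch to Right (1.7 → 3). Not NE.
(B, Right, In): Agent 1 can switch to T (4 → 5.2). Not NE.
(B, Right, Out): Agent 1 can switch to T (4 → 5.1). Not NE.

The unique pure-strategy Nash equilibrium is (T, Right, In).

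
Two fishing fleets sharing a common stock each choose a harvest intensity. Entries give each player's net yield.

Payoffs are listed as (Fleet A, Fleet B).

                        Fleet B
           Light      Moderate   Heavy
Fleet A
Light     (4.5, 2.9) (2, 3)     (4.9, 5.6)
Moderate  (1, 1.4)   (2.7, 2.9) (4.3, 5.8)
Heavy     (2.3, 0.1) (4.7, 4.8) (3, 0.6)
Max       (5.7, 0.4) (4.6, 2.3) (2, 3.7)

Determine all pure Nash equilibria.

(Light, Heavy) and (Heavy, Moderate)

(Light, Light): Fleet A can switch to Max (4.5 → 5.7). Not NE.
(Light, Moderate): Fleet A can switch to Moderate (2 → 2.7). Not NE.
(Light, Heavy): Fleet A gets 4.9, best alternative 4.3; Fleet B gets 5.6, best alternative 3. No profitable deviation — NE.
(Moderate, Light): Fleet A can switch to Light (1 → 4.5). Not NE.
(Moderate, Moderate): Fleet A can switch to Heavy (2.7 → 4.7). Not NE.
(Moderate, Heavy): Fleet A can switch to Light (4.3 → 4.9). Not NE.
(Heavy, Light): Fleet A can switch to Light (2.3 → 4.5). Not NE.
(Heavy, Moderate): Fleet A gets 4.7, best alternative 4.6; Fleet B gets 4.8, best alternative 0.6. No profitable deviation — NE.
(Heavy, Heavy): Fleet A can switch to Light (3 → 4.9). Not NE.
(Max, Light): Fleet B can switch to Moderate (0.4 → 2.3). Not NE.
(The remaining 2 profiles each have a profitable deviation by the same check.)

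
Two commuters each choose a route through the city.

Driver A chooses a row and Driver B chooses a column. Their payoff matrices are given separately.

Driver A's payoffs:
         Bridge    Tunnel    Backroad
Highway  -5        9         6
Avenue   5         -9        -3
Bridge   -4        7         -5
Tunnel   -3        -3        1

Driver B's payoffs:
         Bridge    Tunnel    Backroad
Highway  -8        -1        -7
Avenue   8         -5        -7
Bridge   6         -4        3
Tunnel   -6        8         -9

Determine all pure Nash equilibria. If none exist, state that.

Driver A against Bridge: payoffs -5, 5, -4, -3 → best response Avenue.
Driver A against Tunnel: payoffs 9, -9, 7, -3 → best response Highway.
Driver A against Backroad: payoffs 6, -3, -5, 1 → best response Highway.
Driver B against Highway: payoffs -8, -1, -7 → best response Tunnel.
Driver B against Avenue: payoffs 8, -5, -7 → best response Bridge.
Driver B against Bridge: payoffs 6, -4, 3 → best response Bridge.
Driver B against Tunnel: payoffs -6, 8, -9 → best response Tunnel.
Mutual best responses: (Highway, Tunnel); (Avenue, Bridge).

(Highway, Tunnel); (Avenue, Bridge)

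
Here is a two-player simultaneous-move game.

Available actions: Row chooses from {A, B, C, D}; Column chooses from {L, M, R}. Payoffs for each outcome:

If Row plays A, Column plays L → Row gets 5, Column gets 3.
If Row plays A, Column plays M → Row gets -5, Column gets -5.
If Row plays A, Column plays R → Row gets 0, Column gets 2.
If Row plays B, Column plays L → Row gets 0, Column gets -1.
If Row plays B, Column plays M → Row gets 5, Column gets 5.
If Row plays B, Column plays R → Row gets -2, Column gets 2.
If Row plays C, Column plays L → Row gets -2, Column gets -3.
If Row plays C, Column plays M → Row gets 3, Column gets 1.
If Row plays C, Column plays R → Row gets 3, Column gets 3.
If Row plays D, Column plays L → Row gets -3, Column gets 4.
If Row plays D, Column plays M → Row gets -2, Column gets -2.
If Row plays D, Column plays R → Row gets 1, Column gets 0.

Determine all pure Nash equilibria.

(A, L): Row gets 5, best alternative 0; Column gets 3, best alternative 2. No profitable deviation — NE.
(A, M): Row can switch to B (-5 → 5). Not NE.
(A, R): Row can switch to C (0 → 3). Not NE.
(B, L): Row can switch to A (0 → 5). Not NE.
(B, M): Row gets 5, best alternative 3; Column gets 5, best alternative 2. No profitable deviation — NE.
(B, R): Row can switch to A (-2 → 0). Not NE.
(C, L): Row can switch to A (-2 → 5). Not NE.
(C, M): Row can switch to B (3 → 5). Not NE.
(C, R): Row gets 3, best alternative 1; Column gets 3, best alternative 1. No profitable deviation — NE.
(D, L): Row can switch to A (-3 → 5). Not NE.
(D, M): Row can switch to B (-2 → 5). Not NE.
(D, R): Row can switch to C (1 → 3). Not NE.

The pure Nash equilibria are (A, L), (B, M), (C, R).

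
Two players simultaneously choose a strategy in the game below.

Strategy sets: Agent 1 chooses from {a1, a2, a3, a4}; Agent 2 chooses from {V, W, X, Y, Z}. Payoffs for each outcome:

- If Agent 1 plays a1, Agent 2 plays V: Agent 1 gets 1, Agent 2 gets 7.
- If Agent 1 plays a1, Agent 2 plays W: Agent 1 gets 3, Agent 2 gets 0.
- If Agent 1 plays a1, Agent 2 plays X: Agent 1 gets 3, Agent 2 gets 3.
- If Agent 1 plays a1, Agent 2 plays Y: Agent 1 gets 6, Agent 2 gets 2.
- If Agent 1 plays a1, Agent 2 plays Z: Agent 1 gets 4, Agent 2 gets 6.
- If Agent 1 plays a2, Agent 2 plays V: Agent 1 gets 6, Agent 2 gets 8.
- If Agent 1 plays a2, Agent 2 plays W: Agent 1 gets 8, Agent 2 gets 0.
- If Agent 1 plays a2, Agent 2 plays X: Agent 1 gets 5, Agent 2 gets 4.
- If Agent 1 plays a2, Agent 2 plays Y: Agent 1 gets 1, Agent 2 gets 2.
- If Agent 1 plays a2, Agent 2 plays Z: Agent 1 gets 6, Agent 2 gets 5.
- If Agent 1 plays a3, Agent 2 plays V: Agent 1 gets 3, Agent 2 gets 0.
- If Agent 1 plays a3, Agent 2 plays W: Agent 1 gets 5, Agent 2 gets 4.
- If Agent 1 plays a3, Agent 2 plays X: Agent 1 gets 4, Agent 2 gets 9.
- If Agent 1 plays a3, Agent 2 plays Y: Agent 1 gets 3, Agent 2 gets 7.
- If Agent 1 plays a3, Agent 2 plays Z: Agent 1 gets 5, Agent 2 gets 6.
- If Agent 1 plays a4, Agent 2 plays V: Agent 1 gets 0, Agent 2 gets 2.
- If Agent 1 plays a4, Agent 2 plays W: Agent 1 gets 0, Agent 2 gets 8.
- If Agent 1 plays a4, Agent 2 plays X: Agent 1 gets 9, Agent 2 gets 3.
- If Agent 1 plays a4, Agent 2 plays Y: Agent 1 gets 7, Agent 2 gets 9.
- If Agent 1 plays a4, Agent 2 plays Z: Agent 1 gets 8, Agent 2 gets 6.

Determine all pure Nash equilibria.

Pure-strategy Nash equilibria: (a2, V) and (a4, Y)

(a1, V): Agent 1 can switch to a2 (1 → 6). Not NE.
(a1, W): Agent 1 can switch to a2 (3 → 8). Not NE.
(a1, X): Agent 1 can switch to a2 (3 → 5). Not NE.
(a1, Y): Agent 1 can switch to a4 (6 → 7). Not NE.
(a1, Z): Agent 1 can switch to a2 (4 → 6). Not NE.
(a2, V): Agent 1 gets 6, best alternative 3; Agent 2 gets 8, best alternative 5. No profitable deviation — NE.
(a2, W): Agent 2 can switch to V (0 → 8). Not NE.
(a2, X): Agent 1 can switch to a4 (5 → 9). Not NE.
(a2, Y): Agent 1 can switch to a1 (1 → 6). Not NE.
(a2, Z): Agent 1 can switch to a4 (6 → 8). Not NE.
(a3, V): Agent 1 can switch to a2 (3 → 6). Not NE.
(a4, Y): Agent 1 gets 7, best alternative 6; Agent 2 gets 9, best alternative 8. No profitable deviation — NE.
(The remaining 8 profiles each have a profitable deviation by the same check.)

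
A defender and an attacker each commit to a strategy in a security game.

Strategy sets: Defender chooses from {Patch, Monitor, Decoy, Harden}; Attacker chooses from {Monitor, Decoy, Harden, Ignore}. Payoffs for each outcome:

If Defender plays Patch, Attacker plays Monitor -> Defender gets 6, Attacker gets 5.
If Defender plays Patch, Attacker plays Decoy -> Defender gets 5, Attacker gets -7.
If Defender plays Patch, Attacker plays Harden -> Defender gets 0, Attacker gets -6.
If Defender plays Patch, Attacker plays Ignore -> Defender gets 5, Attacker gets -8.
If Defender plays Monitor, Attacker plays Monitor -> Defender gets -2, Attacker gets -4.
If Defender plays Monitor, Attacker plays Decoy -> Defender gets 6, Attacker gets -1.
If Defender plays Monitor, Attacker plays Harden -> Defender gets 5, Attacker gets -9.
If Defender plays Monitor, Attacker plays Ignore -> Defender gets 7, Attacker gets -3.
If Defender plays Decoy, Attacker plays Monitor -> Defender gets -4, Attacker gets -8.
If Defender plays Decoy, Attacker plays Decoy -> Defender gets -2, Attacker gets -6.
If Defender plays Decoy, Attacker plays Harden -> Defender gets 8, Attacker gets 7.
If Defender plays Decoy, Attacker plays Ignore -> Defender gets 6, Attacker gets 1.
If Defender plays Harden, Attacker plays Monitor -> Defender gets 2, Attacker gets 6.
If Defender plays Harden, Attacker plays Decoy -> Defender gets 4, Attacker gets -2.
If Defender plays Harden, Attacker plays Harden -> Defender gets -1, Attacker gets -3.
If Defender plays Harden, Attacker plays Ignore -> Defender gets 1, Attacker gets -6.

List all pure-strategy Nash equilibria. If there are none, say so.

Pure-strategy Nash equilibria: (Patch, Monitor); (Monitor, Decoy); (Decoy, Harden)

(Patch, Monitor): Defender gets 6, best alternative 2; Attacker gets 5, best alternative -6. No profitable deviation — NE.
(Patch, Decoy): Defender can switch to Monitor (5 → 6). Not NE.
(Patch, Harden): Defender can switch to Monitor (0 → 5). Not NE.
(Patch, Ignore): Defender can switch to Monitor (5 → 7). Not NE.
(Monitor, Monitor): Defender can switch to Patch (-2 → 6). Not NE.
(Monitor, Decoy): Defender gets 6, best alternative 5; Attacker gets -1, best alternative -3. No profitable deviation — NE.
(Monitor, Harden): Defender can switch to Decoy (5 → 8). Not NE.
(Monitor, Ignore): Attacker can switch to Decoy (-3 → -1). Not NE.
(Decoy, Monitor): Defender can switch to Patch (-4 → 6). Not NE.
(Decoy, Decoy): Defender can switch to Patch (-2 → 5). Not NE.
(Decoy, Harden): Defender gets 8, best alternative 5; Attacker gets 7, best alternative 1. No profitable deviation — NE.
(Decoy, Ignore): Defender can switch to Monitor (6 → 7). Not NE.
(Harden, Monitor): Defender can switch to Patch (2 → 6). Not NE.
(The remaining 3 profiles each have a profitable deviation by the same check.)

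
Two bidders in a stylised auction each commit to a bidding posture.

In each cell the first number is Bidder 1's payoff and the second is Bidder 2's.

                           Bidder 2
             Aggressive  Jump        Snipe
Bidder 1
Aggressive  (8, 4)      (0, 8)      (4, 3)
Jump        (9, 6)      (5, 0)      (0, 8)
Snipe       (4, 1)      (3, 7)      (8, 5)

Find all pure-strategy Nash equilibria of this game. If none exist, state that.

(Aggressive, Aggressive): Bidder 1 can switch to Jump (8 → 9). Not NE.
(Aggressive, Jump): Bidder 1 can switch to Jump (0 → 5). Not NE.
(Aggressive, Snipe): Bidder 1 can switch to Snipe (4 → 8). Not NE.
(Jump, Aggressive): Bidder 2 can switch to Snipe (6 → 8). Not NE.
(Jump, Jump): Bidder 2 can switch to Aggressive (0 → 6). Not NE.
(Jump, Snipe): Bidder 1 can switch to Aggressive (0 → 4). Not NE.
(The remaining 3 profiles each have a profitable deviation by the same check.)

There is no pure-strategy Nash equilibrium.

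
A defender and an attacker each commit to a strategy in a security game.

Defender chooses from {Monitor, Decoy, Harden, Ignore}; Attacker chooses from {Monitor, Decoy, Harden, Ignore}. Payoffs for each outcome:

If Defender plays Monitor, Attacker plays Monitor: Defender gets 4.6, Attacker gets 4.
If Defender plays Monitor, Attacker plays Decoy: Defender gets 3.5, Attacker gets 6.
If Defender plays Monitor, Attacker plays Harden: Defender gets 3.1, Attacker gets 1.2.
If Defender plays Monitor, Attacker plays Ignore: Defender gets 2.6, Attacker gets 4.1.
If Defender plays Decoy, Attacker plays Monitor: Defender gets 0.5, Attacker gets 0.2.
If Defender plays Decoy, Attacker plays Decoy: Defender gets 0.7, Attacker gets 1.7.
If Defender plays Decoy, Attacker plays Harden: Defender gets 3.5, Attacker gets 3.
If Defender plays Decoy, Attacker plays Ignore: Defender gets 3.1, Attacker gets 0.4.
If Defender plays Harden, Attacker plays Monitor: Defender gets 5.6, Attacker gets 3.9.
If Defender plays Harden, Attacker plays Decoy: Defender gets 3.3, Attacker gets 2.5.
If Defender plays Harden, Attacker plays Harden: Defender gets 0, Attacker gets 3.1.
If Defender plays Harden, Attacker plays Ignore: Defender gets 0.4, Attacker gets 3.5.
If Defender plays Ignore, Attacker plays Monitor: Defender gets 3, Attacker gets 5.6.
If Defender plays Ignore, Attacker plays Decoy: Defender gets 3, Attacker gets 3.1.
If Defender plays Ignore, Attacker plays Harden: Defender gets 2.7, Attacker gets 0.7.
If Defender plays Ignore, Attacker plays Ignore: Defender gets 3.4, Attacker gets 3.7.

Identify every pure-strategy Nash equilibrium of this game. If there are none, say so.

For each strategy profile, look for a profitable unilateral deviation.
(Monitor, Monitor): Defender can switch to Harden (4.6 → 5.6). Not NE.
(Monitor, Decoy): Defender gets 3.5, best alternative 3.3; Attacker gets 6, best alternative 4.1. No profitable deviation — NE.
(Monitor, Harden): Defender can switch to Decoy (3.1 → 3.5). Not NE.
(Monitor, Ignore): Defender can switch to Decoy (2.6 → 3.1). Not NE.
(Decoy, Monitor): Defender can switch to Monitor (0.5 → 4.6). Not NE.
(Decoy, Decoy): Defender can switch to Monitor (0.7 → 3.5). Not NE.
(Decoy, Harden): Defender gets 3.5, best alternative 3.1; Attacker gets 3, best alternative 1.7. No profitable deviation — NE.
(Decoy, Ignore): Defender can switch to Ignore (3.1 → 3.4). Not NE.
(Harden, Monitor): Defender gets 5.6, best alternative 4.6; Attacker gets 3.9, best alternative 3.5. No profitable deviation — NE.
(Harden, Decoy): Defender can switch to Monitor (3.3 → 3.5). Not NE.
(Harden, Harden): Defender can switch to Monitor (0 → 3.1). Not NE.
(The remaining 5 profiles each have a profitable deviation by the same check.)

Pure-strategy Nash equilibria: (Monitor, Decoy) and (Decoy, Harden) and (Harden, Monitor)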